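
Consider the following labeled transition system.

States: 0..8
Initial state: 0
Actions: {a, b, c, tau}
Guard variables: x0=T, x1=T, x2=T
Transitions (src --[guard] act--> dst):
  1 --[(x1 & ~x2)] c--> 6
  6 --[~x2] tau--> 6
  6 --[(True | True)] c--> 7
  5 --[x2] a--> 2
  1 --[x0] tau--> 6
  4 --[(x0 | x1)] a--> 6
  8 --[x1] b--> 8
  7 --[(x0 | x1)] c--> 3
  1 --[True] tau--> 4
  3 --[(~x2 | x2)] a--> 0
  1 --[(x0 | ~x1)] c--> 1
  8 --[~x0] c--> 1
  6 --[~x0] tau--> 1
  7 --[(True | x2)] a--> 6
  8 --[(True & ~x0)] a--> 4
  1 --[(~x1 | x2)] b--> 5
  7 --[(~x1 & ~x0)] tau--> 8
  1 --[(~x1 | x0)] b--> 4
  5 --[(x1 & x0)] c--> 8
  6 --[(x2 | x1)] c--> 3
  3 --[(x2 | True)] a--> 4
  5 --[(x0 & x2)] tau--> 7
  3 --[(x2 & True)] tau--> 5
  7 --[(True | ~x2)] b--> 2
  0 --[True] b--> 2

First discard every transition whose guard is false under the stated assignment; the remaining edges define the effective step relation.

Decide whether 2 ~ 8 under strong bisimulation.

Compute ~ classes (split until stable):
  round 0: {{0,1,2,3,4,5,6,7,8}}
  round 1: {{0,8},{1},{2},{3},{4},{5},{6},{7}}
  round 2: {{0},{1},{2},{3},{4},{5},{6},{7},{8}}
stable after 3 split(s): 9 block(s)
[2]={2}  [8]={8}

Answer: NOT BISIMILAR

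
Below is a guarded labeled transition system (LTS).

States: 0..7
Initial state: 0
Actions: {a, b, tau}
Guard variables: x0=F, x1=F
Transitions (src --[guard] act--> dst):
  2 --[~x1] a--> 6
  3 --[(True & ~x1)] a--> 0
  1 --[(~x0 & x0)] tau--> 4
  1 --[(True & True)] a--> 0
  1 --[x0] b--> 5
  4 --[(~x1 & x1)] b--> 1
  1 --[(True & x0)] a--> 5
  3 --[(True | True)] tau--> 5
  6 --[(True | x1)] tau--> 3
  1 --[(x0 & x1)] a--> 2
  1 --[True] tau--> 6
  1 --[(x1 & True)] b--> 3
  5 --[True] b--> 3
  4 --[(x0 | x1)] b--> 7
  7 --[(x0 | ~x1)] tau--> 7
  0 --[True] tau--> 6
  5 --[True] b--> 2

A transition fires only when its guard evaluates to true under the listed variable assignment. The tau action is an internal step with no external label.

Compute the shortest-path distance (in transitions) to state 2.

Breadth-first toward 2:
  Layer 0: {0}
  Layer 1: {6}
  Layer 2: {3}
  Layer 3: {5}
  Layer 4: {2}
first hit 2 at d=4 via tau·tau·tau·b

Answer: 4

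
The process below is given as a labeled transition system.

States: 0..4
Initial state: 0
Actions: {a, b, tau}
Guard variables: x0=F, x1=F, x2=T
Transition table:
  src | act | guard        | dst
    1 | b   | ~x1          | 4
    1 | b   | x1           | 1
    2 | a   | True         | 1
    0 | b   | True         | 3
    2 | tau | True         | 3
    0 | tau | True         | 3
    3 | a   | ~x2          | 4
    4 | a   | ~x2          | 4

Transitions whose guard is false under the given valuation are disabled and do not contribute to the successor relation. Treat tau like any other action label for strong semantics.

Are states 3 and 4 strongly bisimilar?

Answer: BISIMILAR

Working:
Bisimulation quotient by refinement:
  π0 = {{0,1,2,3,4}}
  π1 = {{0},{1},{2},{3,4}}
Fixed point at round 2; 4 class(es).
[3]={3,4}  [4]={3,4}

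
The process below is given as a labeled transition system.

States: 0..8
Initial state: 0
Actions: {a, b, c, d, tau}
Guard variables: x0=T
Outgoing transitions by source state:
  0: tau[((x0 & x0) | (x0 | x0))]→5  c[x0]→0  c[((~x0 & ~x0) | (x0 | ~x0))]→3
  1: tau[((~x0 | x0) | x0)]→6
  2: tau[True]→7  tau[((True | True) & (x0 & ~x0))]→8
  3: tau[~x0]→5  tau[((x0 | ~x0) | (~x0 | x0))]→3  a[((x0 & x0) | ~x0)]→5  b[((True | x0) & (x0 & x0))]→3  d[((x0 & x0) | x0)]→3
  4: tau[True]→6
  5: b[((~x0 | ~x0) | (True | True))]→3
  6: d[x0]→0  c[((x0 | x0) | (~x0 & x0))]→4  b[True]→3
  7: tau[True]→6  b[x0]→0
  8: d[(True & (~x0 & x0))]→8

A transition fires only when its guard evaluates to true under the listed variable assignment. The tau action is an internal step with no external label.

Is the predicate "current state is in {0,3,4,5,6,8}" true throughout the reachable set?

Inv-set: {0,3,4,5,6,8}
Reachable = {0,3,5}
  0: ok
  3: ok
  5: ok

Answer: INVARIANT HOLDS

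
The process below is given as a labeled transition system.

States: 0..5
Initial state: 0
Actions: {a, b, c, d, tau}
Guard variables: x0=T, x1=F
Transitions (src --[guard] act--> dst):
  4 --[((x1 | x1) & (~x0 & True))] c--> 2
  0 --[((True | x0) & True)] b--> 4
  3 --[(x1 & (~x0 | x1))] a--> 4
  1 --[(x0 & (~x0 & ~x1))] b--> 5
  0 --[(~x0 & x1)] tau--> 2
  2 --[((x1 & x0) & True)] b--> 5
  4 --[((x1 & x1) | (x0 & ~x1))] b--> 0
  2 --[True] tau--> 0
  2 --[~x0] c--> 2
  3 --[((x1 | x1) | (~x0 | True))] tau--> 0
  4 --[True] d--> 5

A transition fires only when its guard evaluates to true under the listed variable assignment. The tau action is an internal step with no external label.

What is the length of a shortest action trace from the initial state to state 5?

Layered search for 5:
  Layer 0: {0}
  Layer 1: {4}
  Layer 2: {5}
5 enters at depth 2; path b·d

Answer: 2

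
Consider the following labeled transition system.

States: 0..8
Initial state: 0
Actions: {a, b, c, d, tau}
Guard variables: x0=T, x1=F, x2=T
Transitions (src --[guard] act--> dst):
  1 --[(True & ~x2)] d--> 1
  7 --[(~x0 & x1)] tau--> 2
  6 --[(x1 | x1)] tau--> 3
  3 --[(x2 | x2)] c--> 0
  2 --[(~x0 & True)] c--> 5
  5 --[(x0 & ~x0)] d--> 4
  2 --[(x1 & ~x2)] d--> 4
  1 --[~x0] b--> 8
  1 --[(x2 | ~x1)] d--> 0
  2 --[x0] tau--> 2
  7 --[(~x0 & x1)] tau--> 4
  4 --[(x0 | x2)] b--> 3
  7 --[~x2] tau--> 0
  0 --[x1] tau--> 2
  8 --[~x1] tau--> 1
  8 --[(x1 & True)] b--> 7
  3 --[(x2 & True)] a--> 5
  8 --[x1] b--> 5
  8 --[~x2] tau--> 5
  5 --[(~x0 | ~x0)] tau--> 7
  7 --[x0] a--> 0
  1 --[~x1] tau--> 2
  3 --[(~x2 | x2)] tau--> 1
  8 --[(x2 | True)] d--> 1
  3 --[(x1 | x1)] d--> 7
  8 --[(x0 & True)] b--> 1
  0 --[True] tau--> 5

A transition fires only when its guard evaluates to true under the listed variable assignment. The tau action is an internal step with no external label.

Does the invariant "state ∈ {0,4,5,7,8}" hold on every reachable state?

Answer: INVARIANT HOLDS

Analysis:
Inv-set: {0,4,5,7,8}
Reach set: {0,5}
  0: safe
  5: safe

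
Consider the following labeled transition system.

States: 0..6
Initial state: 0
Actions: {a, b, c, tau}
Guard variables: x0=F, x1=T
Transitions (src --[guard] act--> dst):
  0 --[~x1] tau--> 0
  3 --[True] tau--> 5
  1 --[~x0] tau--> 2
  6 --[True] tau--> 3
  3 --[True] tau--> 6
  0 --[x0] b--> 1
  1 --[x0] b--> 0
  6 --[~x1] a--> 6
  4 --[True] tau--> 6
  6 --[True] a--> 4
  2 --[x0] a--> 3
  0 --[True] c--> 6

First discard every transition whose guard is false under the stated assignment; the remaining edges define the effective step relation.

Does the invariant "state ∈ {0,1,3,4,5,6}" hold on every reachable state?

Safe = {0,1,3,4,5,6}
R = {0,3,4,5,6}
  0: safe
  3: safe
  4: safe
  5: safe
  6: safe

Answer: INVARIANT HOLDS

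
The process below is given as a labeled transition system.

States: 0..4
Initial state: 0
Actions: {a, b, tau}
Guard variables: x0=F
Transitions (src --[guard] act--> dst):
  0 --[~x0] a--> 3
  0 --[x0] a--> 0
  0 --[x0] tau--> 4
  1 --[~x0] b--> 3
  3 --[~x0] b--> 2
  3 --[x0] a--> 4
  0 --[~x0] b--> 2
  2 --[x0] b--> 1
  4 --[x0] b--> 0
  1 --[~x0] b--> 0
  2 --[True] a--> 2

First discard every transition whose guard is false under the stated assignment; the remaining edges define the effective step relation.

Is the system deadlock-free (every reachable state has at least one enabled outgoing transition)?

Answer: DEADLOCK-FREE

Working:
R = {0,2,3}
  0: a→3  b→2  [2 exit(s)]
  2: a→2  [1 exit(s)]
  3: b→2  [1 exit(s)]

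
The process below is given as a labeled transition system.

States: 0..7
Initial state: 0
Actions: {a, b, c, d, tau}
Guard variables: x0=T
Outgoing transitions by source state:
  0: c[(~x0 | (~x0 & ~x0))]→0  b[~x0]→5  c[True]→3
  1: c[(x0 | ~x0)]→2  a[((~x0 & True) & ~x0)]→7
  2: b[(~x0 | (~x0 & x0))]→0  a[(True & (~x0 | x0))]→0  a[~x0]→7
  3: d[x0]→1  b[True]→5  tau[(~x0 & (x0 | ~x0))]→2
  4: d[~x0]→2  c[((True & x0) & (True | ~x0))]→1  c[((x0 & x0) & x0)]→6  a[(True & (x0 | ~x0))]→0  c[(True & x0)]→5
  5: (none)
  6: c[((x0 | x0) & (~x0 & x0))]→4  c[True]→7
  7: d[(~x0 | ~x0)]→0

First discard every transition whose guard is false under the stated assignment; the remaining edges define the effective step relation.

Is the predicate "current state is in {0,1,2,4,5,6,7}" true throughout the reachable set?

Inv-set: {0,1,2,4,5,6,7}
Reachable = {0,1,2,3,5}
  0: ok
  1: ok
  2: ok
  3: ✗ unsafe
  5: ok
reach 3 via c — violates

Answer: INVARIANT VIOLATED at state 3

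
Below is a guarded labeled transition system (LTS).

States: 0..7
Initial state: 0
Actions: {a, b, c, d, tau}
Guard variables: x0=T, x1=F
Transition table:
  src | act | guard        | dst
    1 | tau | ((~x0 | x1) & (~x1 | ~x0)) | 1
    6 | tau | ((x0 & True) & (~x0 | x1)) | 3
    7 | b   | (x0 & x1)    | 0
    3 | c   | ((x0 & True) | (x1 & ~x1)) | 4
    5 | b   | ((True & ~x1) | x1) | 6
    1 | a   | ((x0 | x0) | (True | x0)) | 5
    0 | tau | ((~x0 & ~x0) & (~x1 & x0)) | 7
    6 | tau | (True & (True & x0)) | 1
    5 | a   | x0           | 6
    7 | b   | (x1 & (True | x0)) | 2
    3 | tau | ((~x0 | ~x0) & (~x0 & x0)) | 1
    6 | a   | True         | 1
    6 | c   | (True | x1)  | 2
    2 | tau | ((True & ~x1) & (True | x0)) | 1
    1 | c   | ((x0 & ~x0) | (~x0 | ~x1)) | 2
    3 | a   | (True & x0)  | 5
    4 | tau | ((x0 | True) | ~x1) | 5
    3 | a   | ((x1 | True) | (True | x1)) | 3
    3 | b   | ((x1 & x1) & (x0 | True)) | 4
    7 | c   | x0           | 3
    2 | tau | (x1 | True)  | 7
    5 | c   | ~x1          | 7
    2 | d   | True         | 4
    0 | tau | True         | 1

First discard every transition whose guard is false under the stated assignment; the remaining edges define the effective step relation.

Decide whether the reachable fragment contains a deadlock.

Reach set: {0,1,2,3,4,5,6,7}
  0: tau→1  [1 out]
  1: a→5  c→2  [2 out]
  2: d→4  tau→1  tau→7  [3 out]
  3: a→3  a→5  c→4  [3 out]
  4: tau→5  [1 out]
  5: a→6  b→6  c→7  [3 out]
  6: a→1  c→2  tau→1  [3 out]
  7: c→3  [1 out]

Answer: DEADLOCK-FREE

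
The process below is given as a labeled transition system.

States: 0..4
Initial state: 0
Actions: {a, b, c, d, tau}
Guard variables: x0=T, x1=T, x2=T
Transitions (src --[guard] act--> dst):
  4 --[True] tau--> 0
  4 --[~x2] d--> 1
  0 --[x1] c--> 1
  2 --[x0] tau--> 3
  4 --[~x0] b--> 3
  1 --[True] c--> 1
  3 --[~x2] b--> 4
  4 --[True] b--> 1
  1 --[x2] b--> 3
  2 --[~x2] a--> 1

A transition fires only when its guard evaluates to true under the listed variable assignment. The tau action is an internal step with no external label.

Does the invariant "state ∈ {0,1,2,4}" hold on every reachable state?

Answer: INVARIANT VIOLATED at state 3

Trace:
Inv-set: {0,1,2,4}
Reachable = {0,1,3}
  0: ok
  1: ok
  3: VIOLATES
counterexample path to 3: c·b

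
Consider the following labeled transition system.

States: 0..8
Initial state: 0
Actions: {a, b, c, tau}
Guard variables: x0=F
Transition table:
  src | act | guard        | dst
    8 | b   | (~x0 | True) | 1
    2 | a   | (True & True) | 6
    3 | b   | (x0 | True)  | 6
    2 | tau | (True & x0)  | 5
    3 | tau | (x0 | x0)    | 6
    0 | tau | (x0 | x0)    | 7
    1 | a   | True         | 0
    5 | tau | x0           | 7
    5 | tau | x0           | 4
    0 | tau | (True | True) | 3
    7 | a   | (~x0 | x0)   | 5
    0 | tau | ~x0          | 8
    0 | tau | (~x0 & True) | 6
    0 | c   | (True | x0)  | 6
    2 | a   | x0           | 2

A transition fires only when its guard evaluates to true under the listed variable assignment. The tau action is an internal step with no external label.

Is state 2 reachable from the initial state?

Answer: UNREACHABLE

Working:
After dropping false guards: 9 live edges.
depth 0: {0}
depth 1: {3,6,8}  total {0,3,6,8}
depth 2: {1}  total {0,1,3,6,8}
Reachable = {0,1,3,6,8}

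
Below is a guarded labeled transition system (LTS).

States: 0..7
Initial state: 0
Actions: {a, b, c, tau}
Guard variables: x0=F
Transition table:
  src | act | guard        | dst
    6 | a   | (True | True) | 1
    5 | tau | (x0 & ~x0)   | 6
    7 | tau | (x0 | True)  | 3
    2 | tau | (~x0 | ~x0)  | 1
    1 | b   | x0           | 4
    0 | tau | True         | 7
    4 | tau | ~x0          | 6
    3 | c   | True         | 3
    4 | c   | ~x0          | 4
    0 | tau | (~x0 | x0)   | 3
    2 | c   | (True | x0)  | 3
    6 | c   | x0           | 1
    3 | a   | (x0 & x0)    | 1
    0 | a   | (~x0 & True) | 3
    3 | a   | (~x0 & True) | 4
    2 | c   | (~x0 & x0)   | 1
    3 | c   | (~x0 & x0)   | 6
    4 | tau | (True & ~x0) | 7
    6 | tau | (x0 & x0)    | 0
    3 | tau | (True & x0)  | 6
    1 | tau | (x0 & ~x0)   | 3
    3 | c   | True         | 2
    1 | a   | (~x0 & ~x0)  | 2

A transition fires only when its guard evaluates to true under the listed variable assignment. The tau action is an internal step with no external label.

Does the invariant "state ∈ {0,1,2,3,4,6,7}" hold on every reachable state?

Answer: INVARIANT HOLDS

Analysis:
Allowed set {0,1,2,3,4,6,7}
Reach set: {0,1,2,3,4,6,7}
  0: safe
  1: safe
  2: safe
  3: safe
  4: safe
  6: safe
  7: safe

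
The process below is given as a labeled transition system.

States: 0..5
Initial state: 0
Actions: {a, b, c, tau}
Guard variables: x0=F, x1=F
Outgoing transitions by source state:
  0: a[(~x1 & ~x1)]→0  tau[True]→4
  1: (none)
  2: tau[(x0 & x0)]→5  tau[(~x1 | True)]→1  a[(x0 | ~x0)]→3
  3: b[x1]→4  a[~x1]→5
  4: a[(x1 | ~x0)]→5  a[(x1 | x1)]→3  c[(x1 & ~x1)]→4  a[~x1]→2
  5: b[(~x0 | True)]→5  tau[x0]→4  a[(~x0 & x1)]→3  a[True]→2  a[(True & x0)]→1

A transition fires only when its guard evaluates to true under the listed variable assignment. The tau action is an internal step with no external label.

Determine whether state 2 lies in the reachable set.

9 transition(s) survive guard evaluation.
depth 0: {0}
depth 1: {4}  now seen {0,4}
depth 2: {2,5}  now seen {0,2,4,5}
depth 3: {1,3}  now seen {0,1,2,3,4,5}
Reach set: {0,1,2,3,4,5}
witness 2: tau·a

Answer: REACHABLE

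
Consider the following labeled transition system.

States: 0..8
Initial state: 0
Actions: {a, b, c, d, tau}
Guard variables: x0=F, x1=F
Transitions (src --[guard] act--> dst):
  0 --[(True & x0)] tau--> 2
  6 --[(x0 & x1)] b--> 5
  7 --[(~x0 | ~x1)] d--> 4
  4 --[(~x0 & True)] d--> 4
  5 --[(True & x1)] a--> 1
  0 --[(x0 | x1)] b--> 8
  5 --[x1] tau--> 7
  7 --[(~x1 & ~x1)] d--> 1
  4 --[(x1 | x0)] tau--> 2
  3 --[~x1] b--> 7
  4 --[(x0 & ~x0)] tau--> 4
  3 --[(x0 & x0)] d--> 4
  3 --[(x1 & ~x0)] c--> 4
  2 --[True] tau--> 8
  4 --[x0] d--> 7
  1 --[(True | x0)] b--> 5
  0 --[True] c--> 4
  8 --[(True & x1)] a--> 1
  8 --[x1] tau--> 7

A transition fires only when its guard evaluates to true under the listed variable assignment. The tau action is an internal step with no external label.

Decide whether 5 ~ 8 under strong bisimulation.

Answer: BISIMILAR

Working:
Refine partition for ~:
  P[0] = {{0,1,2,3,4,5,6,7,8}}
  P[1] = {{0},{1,3},{2},{4,7},{5,6,8}}
  P[2] = {{0},{1},{2},{3},{4},{5,6,8},{7}}
stable after 3 split(s): 7 block(s)
class of 5: {5,6,8}; class of 8: {5,6,8}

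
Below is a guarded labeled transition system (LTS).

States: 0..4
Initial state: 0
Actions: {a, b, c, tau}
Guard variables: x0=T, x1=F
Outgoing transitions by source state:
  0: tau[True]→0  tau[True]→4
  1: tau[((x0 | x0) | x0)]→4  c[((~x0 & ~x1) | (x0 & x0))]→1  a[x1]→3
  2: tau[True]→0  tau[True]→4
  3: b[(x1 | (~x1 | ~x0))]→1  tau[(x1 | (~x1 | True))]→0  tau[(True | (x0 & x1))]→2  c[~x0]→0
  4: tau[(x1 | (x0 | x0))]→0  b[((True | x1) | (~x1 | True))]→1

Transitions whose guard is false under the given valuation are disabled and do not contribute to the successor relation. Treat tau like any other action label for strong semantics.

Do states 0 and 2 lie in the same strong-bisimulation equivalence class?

Bisimulation quotient by refinement:
  round 0: {{0,1,2,3,4}}
  round 1: {{0,2},{1},{3,4}}
3 equivalence class(es) (converged in 2)
0∈{0,2}, 2∈{0,2}

Answer: BISIMILAR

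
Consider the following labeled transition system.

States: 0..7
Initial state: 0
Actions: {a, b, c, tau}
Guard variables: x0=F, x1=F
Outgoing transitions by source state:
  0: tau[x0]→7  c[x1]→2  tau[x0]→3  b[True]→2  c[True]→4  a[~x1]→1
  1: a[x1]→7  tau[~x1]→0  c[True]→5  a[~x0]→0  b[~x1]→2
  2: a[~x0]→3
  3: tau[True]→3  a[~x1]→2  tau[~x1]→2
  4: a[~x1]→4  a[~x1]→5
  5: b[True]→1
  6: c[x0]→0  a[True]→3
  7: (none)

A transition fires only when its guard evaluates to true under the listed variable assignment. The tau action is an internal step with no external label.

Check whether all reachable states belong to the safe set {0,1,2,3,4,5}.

Allowed set {0,1,2,3,4,5}
Reachable = {0,1,2,3,4,5}
  0: ✓
  1: ✓
  2: ✓
  3: ✓
  4: ✓
  5: ✓

Answer: INVARIANT HOLDS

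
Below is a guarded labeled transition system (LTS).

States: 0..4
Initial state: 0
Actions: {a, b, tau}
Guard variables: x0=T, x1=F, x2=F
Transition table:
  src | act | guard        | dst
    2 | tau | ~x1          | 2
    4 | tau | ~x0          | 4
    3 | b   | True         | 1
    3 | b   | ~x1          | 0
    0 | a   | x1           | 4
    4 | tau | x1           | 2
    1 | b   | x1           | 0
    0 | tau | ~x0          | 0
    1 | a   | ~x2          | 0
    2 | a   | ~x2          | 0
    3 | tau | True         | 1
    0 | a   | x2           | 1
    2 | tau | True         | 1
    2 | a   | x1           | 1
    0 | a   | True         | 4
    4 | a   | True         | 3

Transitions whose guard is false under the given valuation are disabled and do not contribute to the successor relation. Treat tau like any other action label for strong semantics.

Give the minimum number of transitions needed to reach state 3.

Breadth-first toward 3:
  depth 0: {0}
  depth 1: {4}
  depth 2: {3}
depth(3)=2, e.g. a·a

Answer: 2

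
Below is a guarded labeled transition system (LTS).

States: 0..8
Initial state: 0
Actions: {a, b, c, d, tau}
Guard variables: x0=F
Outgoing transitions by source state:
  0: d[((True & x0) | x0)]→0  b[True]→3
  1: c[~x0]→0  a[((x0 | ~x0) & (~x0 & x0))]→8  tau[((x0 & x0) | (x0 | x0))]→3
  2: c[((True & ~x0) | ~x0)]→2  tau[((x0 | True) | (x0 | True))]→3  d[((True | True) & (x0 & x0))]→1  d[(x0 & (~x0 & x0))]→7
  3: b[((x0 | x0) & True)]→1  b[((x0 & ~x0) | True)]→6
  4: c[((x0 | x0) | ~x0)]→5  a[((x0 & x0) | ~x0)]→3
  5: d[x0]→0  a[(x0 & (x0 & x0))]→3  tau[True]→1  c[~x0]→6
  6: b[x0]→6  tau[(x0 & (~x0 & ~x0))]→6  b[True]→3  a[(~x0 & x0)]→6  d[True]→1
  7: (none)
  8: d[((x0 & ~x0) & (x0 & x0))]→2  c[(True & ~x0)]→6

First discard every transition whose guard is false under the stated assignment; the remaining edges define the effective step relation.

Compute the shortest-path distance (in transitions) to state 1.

Breadth-first toward 1:
  L0 = {0}
  L1 = {3}
  L2 = {6}
  L3 = {1}
first hit 1 at d=3 via b·b·d

Answer: 3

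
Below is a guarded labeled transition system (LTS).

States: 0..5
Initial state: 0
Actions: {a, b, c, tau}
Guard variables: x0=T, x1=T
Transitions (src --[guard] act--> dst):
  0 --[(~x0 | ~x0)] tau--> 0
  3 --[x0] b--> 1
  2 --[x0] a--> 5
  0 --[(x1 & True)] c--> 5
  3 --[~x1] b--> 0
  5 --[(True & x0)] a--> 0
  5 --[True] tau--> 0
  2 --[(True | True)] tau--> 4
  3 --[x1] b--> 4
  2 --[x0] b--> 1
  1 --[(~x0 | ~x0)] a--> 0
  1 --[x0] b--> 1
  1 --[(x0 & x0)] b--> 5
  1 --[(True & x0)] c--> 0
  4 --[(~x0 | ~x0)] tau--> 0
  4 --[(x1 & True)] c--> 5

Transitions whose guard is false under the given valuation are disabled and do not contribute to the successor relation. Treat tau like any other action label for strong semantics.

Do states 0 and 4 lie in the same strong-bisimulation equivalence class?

Bisimulation quotient by refinement:
  π0 = {{0,1,2,3,4,5}}
  π1 = {{0,4},{1},{2},{3},{5}}
stable after 2 split(s): 5 block(s)
[0]={0,4}  [4]={0,4}

Answer: BISIMILAR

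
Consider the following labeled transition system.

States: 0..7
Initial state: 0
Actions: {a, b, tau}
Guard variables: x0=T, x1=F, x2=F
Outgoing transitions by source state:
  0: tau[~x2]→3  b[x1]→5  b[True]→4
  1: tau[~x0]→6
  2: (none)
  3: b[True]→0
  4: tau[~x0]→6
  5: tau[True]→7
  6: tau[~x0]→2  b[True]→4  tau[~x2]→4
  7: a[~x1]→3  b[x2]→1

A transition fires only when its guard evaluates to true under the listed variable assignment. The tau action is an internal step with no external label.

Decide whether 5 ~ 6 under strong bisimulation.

Answer: NOT BISIMILAR

Working:
Refine partition for ~:
  round 0: {{0,1,2,3,4,5,6,7}}
  round 1: {{0,6},{1,2,4},{3},{5},{7}}
  round 2: {{0},{1,2,4},{3},{5},{6},{7}}
6 equivalence class(es) (converged in 3)
class of 5: {5}; class of 6: {6}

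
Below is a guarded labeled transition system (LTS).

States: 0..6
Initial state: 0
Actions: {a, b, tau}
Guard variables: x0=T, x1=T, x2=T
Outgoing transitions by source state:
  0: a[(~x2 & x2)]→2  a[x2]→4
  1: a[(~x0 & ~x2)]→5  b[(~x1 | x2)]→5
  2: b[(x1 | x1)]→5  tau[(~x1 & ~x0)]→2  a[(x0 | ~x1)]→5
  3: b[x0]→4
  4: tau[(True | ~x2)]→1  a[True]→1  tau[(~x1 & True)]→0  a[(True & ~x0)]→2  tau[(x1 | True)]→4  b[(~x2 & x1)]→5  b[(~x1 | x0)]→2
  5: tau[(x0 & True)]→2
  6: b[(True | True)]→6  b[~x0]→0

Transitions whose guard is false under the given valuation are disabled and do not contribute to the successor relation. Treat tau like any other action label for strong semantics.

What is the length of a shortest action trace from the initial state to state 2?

Breadth-first toward 2:
  depth 0: {0}
  depth 1: {4}
  depth 2: {1,2}
first hit 2 at d=2 via a·b

Answer: 2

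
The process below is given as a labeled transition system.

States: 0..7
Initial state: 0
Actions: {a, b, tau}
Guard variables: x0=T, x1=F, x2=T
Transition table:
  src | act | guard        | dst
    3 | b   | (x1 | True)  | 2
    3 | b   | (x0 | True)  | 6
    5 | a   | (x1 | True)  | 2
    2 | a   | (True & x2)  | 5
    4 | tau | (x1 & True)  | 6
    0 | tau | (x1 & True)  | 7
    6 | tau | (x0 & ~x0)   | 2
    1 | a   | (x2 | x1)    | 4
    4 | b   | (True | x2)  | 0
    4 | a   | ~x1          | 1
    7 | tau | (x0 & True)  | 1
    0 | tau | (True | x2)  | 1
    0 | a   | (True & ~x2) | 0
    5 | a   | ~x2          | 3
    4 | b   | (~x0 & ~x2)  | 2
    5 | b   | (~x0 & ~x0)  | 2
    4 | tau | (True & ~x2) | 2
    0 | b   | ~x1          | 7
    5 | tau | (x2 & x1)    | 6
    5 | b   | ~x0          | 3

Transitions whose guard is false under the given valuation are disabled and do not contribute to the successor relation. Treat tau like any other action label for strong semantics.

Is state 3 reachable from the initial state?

After dropping false guards: 10 live edges.
depth 0: {0}
depth 1: {1,7}  now seen {0,1,7}
depth 2: {4}  now seen {0,1,4,7}
R = {0,1,4,7}

Answer: UNREACHABLE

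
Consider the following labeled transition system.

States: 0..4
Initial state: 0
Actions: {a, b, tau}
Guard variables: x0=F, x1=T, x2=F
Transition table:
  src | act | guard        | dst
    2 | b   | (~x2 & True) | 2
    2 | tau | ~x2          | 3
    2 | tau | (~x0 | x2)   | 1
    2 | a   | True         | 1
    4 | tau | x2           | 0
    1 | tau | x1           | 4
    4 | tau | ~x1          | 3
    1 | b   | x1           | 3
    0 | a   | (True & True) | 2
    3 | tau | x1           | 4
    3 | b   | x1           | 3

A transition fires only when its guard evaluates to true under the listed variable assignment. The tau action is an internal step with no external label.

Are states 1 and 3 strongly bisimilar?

Answer: BISIMILAR

Analysis:
Refine partition for ~:
  round 0: {{0,1,2,3,4}}
  round 1: {{0},{1,3},{2},{4}}
stable after 2 split(s): 4 block(s)
1∈{1,3}, 3∈{1,3}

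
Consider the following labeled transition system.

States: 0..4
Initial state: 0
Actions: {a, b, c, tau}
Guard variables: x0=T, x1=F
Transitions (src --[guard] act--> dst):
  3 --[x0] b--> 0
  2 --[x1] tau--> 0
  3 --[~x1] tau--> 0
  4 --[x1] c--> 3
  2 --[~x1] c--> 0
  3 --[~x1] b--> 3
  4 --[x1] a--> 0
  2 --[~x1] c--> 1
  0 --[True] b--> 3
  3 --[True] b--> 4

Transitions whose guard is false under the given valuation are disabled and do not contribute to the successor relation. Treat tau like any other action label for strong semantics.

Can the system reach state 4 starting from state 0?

After dropping false guards: 7 live edges.
L0 = {0}
L1 = {3}  total {0,3}
L2 = {4}  total {0,3,4}
R = {0,3,4}
trace reaching 4: b·b

Answer: REACHABLE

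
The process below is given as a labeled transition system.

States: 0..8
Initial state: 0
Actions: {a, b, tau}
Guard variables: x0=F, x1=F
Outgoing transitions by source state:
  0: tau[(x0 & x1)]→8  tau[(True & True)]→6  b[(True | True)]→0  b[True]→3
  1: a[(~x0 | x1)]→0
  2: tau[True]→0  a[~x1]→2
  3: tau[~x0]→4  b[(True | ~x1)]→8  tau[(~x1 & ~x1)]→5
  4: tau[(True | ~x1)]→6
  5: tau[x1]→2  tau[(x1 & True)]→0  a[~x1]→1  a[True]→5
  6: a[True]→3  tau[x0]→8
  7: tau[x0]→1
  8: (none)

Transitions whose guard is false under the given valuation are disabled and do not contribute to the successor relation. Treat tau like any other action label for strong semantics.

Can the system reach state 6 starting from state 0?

Answer: REACHABLE

Analysis:
13 transition(s) survive guard evaluation.
Layer 0: {0}
Layer 1: {3,6}  total {0,3,6}
Layer 2: {4,5,8}  total {0,3,4,5,6,8}
Layer 3: {1}  total {0,1,3,4,5,6,8}
Reach set: {0,1,3,4,5,6,8}
witness 6: tau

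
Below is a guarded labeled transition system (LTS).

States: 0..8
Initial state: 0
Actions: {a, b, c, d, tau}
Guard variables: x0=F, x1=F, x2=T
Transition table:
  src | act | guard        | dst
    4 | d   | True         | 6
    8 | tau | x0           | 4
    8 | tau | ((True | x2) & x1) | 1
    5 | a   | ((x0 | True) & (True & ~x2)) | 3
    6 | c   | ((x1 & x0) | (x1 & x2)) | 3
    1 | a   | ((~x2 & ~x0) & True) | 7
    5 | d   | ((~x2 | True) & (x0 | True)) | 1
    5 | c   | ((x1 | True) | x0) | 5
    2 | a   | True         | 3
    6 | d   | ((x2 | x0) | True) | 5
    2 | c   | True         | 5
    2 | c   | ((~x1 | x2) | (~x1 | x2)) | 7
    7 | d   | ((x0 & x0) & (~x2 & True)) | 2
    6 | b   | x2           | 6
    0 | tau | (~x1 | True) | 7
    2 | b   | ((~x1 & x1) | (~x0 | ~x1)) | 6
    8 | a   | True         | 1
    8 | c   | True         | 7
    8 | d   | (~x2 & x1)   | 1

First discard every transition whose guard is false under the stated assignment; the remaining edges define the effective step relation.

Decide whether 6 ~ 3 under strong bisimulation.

Compute ~ classes (split until stable):
  π0 = {{0,1,2,3,4,5,6,7,8}}
  π1 = {{0},{1,3,7},{2},{4},{5},{6},{8}}
stable after 2 split(s): 7 block(s)
6∈{6}, 3∈{1,3,7}

Answer: NOT BISIMILAR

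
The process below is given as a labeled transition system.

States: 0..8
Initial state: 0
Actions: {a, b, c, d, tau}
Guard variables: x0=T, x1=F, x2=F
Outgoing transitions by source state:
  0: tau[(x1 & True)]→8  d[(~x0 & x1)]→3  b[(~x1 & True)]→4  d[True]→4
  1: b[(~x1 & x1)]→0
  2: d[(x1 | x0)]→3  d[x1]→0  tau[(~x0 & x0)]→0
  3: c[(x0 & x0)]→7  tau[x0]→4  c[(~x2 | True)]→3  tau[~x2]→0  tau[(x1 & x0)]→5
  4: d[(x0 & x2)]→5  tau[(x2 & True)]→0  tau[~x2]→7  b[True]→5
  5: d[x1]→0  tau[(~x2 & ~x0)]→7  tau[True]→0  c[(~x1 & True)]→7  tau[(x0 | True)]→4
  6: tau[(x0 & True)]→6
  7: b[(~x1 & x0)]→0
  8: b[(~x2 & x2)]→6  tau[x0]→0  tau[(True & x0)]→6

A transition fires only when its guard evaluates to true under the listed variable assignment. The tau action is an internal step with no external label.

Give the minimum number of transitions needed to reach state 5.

Answer: 2

Analysis:
BFS to 5:
  Layer 0: {0}
  Layer 1: {4}
  Layer 2: {5,7}
5 enters at depth 2; path b·b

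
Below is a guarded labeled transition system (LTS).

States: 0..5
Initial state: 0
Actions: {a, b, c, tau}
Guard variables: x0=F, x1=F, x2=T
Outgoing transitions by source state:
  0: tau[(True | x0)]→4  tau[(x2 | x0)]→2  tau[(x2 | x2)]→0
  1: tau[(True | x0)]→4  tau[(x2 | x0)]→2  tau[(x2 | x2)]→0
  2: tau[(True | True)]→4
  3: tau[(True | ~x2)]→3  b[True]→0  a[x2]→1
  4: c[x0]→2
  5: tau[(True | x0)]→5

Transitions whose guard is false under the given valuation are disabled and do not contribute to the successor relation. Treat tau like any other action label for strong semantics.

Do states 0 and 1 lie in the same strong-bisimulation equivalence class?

Answer: BISIMILAR

Working:
Bisimulation quotient by refinement:
  π0 = {{0,1,2,3,4,5}}
  π1 = {{0,1,2,5},{3},{4}}
  π2 = {{0,1},{2},{3},{4},{5}}
Fixed point at round 3; 5 class(es).
0∈{0,1}, 1∈{0,1}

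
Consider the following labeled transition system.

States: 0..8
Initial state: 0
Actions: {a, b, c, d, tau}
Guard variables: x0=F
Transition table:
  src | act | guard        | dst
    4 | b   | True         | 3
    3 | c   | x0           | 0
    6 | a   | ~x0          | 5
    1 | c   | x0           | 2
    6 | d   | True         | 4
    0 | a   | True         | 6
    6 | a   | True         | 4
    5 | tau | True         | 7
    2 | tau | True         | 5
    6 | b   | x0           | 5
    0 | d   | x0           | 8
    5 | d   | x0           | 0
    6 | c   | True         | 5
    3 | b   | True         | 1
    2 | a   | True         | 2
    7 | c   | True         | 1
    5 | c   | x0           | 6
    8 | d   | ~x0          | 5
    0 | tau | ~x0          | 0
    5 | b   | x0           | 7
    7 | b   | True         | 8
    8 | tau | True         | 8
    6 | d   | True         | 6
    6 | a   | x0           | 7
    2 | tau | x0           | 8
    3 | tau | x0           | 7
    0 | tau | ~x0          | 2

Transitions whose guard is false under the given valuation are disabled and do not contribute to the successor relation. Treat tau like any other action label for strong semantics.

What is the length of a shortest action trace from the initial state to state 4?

Layered search for 4:
  L0 = {0}
  L1 = {2,6}
  L2 = {4,5}
4 enters at depth 2; path a·a

Answer: 2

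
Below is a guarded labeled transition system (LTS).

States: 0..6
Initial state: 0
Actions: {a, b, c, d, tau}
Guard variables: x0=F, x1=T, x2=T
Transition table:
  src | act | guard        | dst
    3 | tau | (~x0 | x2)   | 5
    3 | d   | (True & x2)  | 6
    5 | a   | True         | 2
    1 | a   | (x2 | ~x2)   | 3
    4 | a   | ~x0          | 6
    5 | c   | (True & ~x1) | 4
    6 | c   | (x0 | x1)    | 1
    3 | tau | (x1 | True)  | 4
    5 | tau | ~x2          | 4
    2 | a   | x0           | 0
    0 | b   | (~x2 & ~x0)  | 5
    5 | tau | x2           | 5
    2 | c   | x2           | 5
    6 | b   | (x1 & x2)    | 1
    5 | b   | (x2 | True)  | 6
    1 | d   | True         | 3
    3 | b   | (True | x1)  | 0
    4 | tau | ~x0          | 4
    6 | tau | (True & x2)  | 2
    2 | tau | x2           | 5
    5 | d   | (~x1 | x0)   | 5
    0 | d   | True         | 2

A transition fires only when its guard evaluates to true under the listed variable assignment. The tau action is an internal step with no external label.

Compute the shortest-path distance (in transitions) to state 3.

BFS to 3:
  L0 = {0}
  L1 = {2}
  L2 = {5}
  L3 = {6}
  L4 = {1}
  L5 = {3}
3 enters at depth 5; path d·c·b·b·a

Answer: 5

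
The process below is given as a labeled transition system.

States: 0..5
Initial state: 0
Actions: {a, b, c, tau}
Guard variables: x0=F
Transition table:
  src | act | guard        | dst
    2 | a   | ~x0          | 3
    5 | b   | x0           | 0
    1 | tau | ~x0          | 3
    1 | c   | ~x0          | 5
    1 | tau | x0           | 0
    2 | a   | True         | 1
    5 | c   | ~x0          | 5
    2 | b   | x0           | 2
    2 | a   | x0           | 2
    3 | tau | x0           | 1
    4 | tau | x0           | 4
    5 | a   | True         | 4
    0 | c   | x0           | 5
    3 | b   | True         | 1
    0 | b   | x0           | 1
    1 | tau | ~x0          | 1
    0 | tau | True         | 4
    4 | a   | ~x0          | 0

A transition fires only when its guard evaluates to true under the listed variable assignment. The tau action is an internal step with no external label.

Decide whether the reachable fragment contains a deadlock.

Answer: DEADLOCK-FREE

Working:
R = {0,4}
  0: tau→4  [deg 1]
  4: a→0  [deg 1]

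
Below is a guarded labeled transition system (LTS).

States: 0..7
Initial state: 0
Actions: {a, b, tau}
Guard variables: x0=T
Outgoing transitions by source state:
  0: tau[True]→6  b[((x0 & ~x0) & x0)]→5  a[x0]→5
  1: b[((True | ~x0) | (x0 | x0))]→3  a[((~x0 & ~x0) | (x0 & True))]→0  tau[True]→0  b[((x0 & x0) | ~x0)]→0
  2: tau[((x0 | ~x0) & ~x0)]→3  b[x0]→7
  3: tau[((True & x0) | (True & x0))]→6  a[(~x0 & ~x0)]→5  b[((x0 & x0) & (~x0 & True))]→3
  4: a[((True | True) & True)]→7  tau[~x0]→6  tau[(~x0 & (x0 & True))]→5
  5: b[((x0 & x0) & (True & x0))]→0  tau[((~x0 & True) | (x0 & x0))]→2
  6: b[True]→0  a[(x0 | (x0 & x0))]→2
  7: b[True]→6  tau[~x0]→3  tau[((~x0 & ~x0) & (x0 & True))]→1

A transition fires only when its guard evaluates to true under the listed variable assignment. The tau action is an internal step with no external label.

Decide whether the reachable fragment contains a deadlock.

Answer: DEADLOCK-FREE

Working:
Reachable = {0,2,5,6,7}
  0: a→5  tau→6  [2 exit(s)]
  2: b→7  [1 exit(s)]
  5: b→0  tau→2  [2 exit(s)]
  6: a→2  b→0  [2 exit(s)]
  7: b→6  [1 exit(s)]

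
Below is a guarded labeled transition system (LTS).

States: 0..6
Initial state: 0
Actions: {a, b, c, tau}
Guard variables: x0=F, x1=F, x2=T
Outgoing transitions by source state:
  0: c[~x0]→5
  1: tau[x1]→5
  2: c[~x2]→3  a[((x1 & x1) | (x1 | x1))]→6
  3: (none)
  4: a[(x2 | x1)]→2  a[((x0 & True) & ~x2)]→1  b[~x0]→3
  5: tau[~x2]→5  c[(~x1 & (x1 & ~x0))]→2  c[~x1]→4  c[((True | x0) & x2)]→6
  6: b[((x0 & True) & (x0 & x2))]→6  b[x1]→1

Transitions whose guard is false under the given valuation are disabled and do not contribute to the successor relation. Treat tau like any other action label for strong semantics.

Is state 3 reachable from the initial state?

Answer: REACHABLE

Working:
5 transition(s) survive guard evaluation.
depth 0: {0}
depth 1: {5}  cumulative {0,5}
depth 2: {4,6}  cumulative {0,4,5,6}
depth 3: {2,3}  cumulative {0,2,3,4,5,6}
Reachable = {0,2,3,4,5,6}
trace reaching 3: c·c·b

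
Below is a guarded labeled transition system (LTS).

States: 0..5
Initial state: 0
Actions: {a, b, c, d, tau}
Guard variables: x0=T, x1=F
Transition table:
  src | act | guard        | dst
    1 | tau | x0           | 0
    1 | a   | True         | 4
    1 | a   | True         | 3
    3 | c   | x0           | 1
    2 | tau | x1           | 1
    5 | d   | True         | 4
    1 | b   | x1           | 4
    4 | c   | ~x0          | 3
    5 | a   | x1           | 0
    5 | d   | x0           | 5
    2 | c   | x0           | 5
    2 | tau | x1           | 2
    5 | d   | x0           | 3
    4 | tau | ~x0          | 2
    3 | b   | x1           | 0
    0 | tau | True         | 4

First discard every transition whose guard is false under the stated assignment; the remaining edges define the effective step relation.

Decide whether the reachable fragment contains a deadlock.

Reach set: {0,4}
  0: tau→4  [deg 1]
  4: ∅  [no exit]
Path to 4: tau

Answer: DEADLOCK at state 4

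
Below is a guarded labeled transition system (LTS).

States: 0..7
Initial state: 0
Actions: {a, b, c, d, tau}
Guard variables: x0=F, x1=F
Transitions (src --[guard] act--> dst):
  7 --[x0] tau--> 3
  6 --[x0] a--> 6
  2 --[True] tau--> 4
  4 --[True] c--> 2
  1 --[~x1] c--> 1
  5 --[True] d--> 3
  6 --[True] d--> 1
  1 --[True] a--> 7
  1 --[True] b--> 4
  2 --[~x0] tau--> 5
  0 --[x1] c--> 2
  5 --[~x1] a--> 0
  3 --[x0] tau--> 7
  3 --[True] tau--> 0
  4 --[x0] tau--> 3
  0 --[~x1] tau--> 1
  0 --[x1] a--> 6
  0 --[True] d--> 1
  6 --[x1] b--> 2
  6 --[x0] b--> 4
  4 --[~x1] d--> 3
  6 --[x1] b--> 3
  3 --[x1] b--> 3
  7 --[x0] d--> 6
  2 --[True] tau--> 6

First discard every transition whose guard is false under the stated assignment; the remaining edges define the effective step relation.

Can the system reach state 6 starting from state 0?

Answer: REACHABLE

Working:
14 transition(s) survive guard evaluation.
depth 0: {0}
depth 1: {1}  total {0,1}
depth 2: {4,7}  total {0,1,4,7}
depth 3: {2,3}  total {0,1,2,3,4,7}
depth 4: {5,6}  total {0,1,2,3,4,5,6,7}
R = {0,1,2,3,4,5,6,7}
Path to 6: tau·b·c·tau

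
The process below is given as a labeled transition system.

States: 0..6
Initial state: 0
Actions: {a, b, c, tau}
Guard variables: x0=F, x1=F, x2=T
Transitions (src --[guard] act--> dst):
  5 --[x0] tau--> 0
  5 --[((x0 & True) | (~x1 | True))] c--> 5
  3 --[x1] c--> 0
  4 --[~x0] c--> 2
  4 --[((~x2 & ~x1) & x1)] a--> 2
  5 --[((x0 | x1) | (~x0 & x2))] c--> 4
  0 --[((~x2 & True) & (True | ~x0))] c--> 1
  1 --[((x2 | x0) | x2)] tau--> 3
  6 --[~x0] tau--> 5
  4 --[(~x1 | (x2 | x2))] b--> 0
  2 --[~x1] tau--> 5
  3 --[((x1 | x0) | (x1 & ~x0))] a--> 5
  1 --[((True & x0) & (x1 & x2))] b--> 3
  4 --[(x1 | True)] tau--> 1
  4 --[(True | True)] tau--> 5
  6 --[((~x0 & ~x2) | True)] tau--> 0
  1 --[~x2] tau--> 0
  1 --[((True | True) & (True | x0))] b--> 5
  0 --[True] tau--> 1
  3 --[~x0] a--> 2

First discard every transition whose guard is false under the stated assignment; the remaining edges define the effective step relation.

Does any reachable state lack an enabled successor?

Answer: DEADLOCK-FREE

Trace:
R = {0,1,2,3,4,5}
  0: tau→1  [1 exit(s)]
  1: b→5  tau→3  [2 exit(s)]
  2: tau→5  [1 exit(s)]
  3: a→2  [1 exit(s)]
  4: b→0  c→2  tau→1  tau→5  [4 exit(s)]
  5: c→4  c→5  [2 exit(s)]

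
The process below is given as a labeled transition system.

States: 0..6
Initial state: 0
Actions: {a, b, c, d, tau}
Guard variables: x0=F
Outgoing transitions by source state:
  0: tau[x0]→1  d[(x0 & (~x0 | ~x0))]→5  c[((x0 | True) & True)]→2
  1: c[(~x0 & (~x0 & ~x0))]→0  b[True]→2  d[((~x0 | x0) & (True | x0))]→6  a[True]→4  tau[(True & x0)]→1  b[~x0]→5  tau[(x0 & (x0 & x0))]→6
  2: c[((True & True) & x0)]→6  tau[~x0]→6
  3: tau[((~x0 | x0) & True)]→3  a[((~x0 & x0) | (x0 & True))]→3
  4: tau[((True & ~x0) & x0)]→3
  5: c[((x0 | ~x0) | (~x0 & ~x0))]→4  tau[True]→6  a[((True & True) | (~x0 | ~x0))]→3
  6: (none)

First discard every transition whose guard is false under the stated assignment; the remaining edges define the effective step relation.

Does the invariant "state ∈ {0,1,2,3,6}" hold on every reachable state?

Answer: INVARIANT HOLDS

Working:
Safe = {0,1,2,3,6}
Reach set: {0,2,6}
  0: ✓
  2: ✓
  6: ✓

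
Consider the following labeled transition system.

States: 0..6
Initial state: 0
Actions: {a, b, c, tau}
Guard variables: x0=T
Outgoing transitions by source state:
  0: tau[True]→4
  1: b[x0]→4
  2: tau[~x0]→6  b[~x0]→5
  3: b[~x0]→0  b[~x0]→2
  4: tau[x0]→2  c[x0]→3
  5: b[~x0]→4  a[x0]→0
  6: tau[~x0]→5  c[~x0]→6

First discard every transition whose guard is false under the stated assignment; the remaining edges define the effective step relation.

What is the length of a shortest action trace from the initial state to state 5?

Answer: UNREACHABLE

Working:
BFS to 5:
  depth 0: {0}
  depth 1: {4}
  depth 2: {2,3}
5 never appears.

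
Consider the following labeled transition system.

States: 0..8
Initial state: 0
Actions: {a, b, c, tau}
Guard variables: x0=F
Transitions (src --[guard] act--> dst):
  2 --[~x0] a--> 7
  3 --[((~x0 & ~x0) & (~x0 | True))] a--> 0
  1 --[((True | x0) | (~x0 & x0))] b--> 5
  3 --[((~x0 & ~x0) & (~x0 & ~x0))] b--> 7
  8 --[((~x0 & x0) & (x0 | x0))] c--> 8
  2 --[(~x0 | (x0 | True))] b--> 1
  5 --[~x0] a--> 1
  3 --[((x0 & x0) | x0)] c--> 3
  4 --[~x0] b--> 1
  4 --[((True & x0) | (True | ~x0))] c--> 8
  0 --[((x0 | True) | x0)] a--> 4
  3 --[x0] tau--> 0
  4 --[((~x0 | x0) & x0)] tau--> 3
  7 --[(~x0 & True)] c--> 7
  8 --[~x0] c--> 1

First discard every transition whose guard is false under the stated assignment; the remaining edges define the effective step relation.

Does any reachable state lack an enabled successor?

Reachable = {0,1,4,5,8}
  0: a→4  [1 out]
  1: b→5  [1 out]
  4: b→1  c→8  [2 out]
  5: a→1  [1 out]
  8: c→1  [1 out]

Answer: DEADLOCK-FREE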